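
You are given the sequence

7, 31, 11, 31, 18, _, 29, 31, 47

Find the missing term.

Split by position mod 2 into 2 tracks.
Subsequence A is 7, 11, 18, 29, 47, which is Fibonacci-style (each term is the sum of the two before it).
Subsequence B is 31, 31, ?, 31, which is always 31.
So the missing entry in subsequence B is 31.

31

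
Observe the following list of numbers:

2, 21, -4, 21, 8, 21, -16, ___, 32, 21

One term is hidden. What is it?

21

The terms cycle through 2 interleaved subsequences.
Track A is 2, -4, 8, -16, 32, which is geometric, ×-2 each step.
Track B is 21, 21, 21, ?, 21, which is the constant sequence 21.
Track B's pattern makes the blank 21.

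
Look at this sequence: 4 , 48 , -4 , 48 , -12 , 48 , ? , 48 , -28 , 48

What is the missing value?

-20

The terms cycle through 2 interleaved subsequences.
Track A is 4, -4, -12, ?, -28, which is arithmetic, step −8.
Track B is 48, 48, 48, 48, 48, which is constant 48.
The gap is track A's term 4; the rule gives -20.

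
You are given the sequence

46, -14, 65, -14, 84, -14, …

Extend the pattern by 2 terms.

Taking every 2nd term gives 2 separate tracks.
Track A: 46, 65, 84 — arithmetic, step +19.
Track B: -14, -14, -14 — constant -14.
Position 7 falls in track A as its term 4, giving 103.
Term 8 comes from track B (its 4th entry): -14.

103, -14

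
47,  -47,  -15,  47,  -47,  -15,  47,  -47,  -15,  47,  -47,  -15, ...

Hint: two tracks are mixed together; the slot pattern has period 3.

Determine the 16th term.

Positions follow the repeating pattern AAB; grouping by letter gives 2 tracks.
Track A: 47, -47, 47, -47, 47, -47, 47, -47. Alternating ±47.
Track B: -15, -15, -15, -15. Always -15.
Term 16 comes from track A (its 11th entry): 47.

47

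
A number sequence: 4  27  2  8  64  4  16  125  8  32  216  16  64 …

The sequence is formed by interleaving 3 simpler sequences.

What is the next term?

343

Split by position mod 3: positions 1, 4, 7, … form one track, and each other residue class forms its own.
Track A: 4, 8, 16, 32, 64 — successive powers of 2.
Track B: 27, 64, 125, 216 — perfect cubes starting at 3³.
Track C: 2, 4, 8, 16 — multiplying by 2 each time.
Position 14 falls in track B as its term 5, giving 343.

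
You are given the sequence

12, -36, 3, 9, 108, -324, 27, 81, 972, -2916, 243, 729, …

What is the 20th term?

59049

Positions follow the repeating pattern AABB; grouping by letter gives 2 tracks.
Subsequence A = 12, -36, 108, -324, 972, -2916: geometric, ×-3 each step.
Subsequence B = 3, 9, 27, 81, 243, 729: successive powers of 3.
Position 20 → subsequence B, term 10 = 59049.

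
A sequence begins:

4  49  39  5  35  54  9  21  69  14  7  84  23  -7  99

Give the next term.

Split by position mod 3: positions 1, 4, 7, … form one track, and each other residue class forms its own.
Subsequence A: 4, 5, 9, 14, 23 (each term equals the sum of the previous two).
Subsequence B: 49, 35, 21, 7, -7 (subtracting 14 each time).
Subsequence C: 39, 54, 69, 84, 99 (adding 15 each time).
Position 16 falls in subsequence A as its term 6, giving 37.

37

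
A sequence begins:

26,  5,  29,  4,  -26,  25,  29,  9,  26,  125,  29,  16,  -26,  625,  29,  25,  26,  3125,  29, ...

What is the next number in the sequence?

Read the sequence 4 terms at a time; column i is its own pattern.
Track A: 26, -26, 26, -26, 26 (alternating ±26).
Track B: 5, 25, 125, 625, 3125 (powers 5^1, 5^2, 5^3, …).
Track C: 29, 29, 29, 29, 29 (constant 29).
Track D: 4, 9, 16, 25 (perfect squares starting at 2²).
Position 20 → track D, term 5 = 36.

36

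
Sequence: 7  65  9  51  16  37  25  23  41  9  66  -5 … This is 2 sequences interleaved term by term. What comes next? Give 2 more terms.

The terms cycle through 2 interleaved subsequences.
Subsequence A = 7, 9, 16, 25, 41, 66: each term equals the sum of the previous two.
Subsequence B = 65, 51, 37, 23, 9, -5: subtracting 14 each time.
The 13th slot belongs to subsequence A; its 7th term is 107.
Position 14 falls in subsequence B as its term 7, giving -19.

107, -19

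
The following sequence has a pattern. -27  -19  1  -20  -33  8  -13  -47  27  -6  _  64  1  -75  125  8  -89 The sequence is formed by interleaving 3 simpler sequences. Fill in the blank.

The terms cycle through 3 interleaved subsequences.
Subsequence A: -27, -20, -13, -6, 1, 8 — arithmetic, step +7.
Subsequence B: -19, -33, -47, ?, -75, -89 — arithmetic with common difference −14.
Subsequence C: 1, 8, 27, 64, 125 — perfect cubes starting at 1³.
So the missing entry in subsequence B is -61.

-61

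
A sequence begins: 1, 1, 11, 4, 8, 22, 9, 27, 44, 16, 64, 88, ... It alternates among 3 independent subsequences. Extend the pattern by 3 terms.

The terms cycle through 3 interleaved subsequences.
Stream A: 1, 4, 9, 16. The squares 1², 2², 3², ….
Stream B: 1, 8, 27, 64. The cubes 1³, 2³, 3³, ….
Stream C: 11, 22, 44, 88. Geometric, ×2 each step.
Position 13 → stream A, term 5 = 25.
Term 14 comes from stream B (its 5th entry): 125.
Term 15 comes from stream C (its 5th entry): 176.

25, 125, 176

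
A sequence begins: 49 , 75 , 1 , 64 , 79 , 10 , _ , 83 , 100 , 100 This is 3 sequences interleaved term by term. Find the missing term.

81

Read the sequence 3 terms at a time; column i is its own pattern.
Stream A = 49, 64, ?, 100: the squares 7², 8², 9², ….
Stream B = 75, 79, 83: linear: a_n = 71 + 4·n.
Stream C = 1, 10, 100: powers 10^0, 10^1, 10^2, ….
Stream A's pattern makes the blank 81.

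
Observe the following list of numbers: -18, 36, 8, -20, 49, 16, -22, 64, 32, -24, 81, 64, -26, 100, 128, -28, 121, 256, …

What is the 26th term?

Read the sequence 3 terms at a time; column i is its own pattern.
Stream A: -18, -20, -22, -24, -26, -28 — arithmetic, step −2.
Stream B: 36, 49, 64, 81, 100, 121 — consecutive squares n² from n = 6.
Stream C: 8, 16, 32, 64, 128, 256 — powers of 2.
Position 26 → stream B, term 9 = 196.

196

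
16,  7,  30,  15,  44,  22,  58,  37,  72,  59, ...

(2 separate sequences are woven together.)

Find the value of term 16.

The terms cycle through 2 interleaved subsequences.
Stream A: 16, 30, 44, 58, 72. Arithmetic, step +14.
Stream B: 7, 15, 22, 37, 59. Each term equals the sum of the previous two.
Position 16 falls in stream B as its term 8, giving 251.

251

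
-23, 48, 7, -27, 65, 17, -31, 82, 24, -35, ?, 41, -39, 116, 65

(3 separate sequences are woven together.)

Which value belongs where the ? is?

Taking every 3rd term gives 3 separate tracks.
Track A: -23, -27, -31, -35, -39 — arithmetic, step −4.
Track B: 48, 65, 82, ?, 116 — arithmetic, step +17.
Track C: 7, 17, 24, 41, 65 — a Fibonacci-like recurrence a_n = a_{n-1} + a_{n-2}.
The gap is track B's term 4; the rule gives 99.

99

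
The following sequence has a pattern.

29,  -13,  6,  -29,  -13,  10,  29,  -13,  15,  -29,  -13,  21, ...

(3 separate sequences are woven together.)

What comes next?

Taking every 3rd term gives 3 separate tracks.
Track A: 29, -29, 29, -29 (the oscillation 29·(−1)^(n+1)).
Track B: -13, -13, -13, -13 (the constant sequence -13).
Track C: 6, 10, 15, 21 (triangular numbers n(n+1)/2 for n = 3, 4, …).
Position 13 → track A, term 5 = 29.

29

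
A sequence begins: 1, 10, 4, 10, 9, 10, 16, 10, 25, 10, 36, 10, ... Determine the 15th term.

64

The terms cycle through 2 interleaved subsequences.
Stream A: 1, 4, 9, 16, 25, 36 (consecutive squares n² from n = 1).
Stream B: 10, 10, 10, 10, 10, 10 (the constant sequence 10).
The 15th slot belongs to stream A; its 8th term is 64.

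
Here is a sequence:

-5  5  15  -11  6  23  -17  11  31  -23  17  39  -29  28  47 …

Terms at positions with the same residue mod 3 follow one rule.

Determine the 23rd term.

118

Split by position mod 3: positions 1, 4, 7, … form one track, and each other residue class forms its own.
Track A: -5, -11, -17, -23, -29 (arithmetic with common difference −6).
Track B: 5, 6, 11, 17, 28 (each term equals the sum of the previous two).
Track C: 15, 23, 31, 39, 47 (linear: a_n = 7 + 8·n).
The 23rd slot belongs to track B; its 8th term is 118.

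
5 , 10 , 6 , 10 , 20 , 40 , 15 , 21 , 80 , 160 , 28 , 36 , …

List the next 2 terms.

The slot pattern repeats as AABB (period 4), so there are 2 interleaved tracks.
Stream A is 5, 10, 20, 40, 80, 160, which is geometric with ratio 2.
Stream B is 6, 10, 15, 21, 28, 36, which is the triangular numbers T_3, T_4, ….
Term 13 comes from stream A (its 7th entry): 320.
Term 14 comes from stream A (its 8th entry): 640.

320, 640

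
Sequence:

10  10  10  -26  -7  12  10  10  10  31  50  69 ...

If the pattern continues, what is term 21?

Reading positions in blocks of 6 reveals the pattern AAABBB — 2 tracks woven together.
Track A is 10, 10, 10, 10, 10, 10, which is always 10.
Track B is -26, -7, 12, 31, 50, 69, which is arithmetic, step +19.
Position 21 → track A, term 12 = 10.

10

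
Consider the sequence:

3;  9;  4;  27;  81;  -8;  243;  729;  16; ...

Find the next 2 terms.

Positions follow the repeating pattern AAB; grouping by letter gives 2 tracks.
Track A = 3, 9, 27, 81, 243, 729: powers 3^1, 3^2, 3^3, ….
Track B = 4, -8, 16: geometric, ×-2 each step.
Position 10 → track A, term 7 = 2187.
Position 11 falls in track A as its term 8, giving 6561.

2187, 6561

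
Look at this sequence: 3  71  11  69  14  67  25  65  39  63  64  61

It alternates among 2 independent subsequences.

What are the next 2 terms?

103, 59

Taking every 2nd term gives 2 separate tracks.
Subsequence A: 3, 11, 14, 25, 39, 64 (a Fibonacci-like recurrence a_n = a_{n-1} + a_{n-2}).
Subsequence B: 71, 69, 67, 65, 63, 61 (linear: a_n = 73 − 2·n).
Term 13 comes from subsequence A (its 7th entry): 103.
Position 14 → subsequence B, term 7 = 59.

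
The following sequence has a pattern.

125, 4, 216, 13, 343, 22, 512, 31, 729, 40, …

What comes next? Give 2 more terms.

Odd-indexed and even-indexed terms follow separate rules.
Track A: 125, 216, 343, 512, 729 (perfect cubes starting at 5³).
Track B: 4, 13, 22, 31, 40 (adding 9 each time).
Position 11 → track A, term 6 = 1000.
Term 12 comes from track B (its 6th entry): 49.

1000, 49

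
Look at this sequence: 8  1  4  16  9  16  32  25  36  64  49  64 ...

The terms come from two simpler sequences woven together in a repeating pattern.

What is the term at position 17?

Reading positions in blocks of 3 reveals the pattern ABB — 2 tracks woven together.
Track A: 8, 16, 32, 64 — geometric, ×2 each step.
Track B: 1, 4, 9, 16, 25, 36, 49, 64 — perfect squares starting at 1².
The 17th slot belongs to track B; its 11th term is 121.

121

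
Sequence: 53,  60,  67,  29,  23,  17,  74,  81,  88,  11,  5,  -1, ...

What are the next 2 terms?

95, 102

Positions follow the repeating pattern AAABBB; grouping by letter gives 2 tracks.
Track A: 53, 60, 67, 74, 81, 88 — adding 7 each time.
Track B: 29, 23, 17, 11, 5, -1 — subtracting 6 each time.
Term 13 comes from track A (its 7th entry): 95.
Term 14 comes from track A (its 8th entry): 102.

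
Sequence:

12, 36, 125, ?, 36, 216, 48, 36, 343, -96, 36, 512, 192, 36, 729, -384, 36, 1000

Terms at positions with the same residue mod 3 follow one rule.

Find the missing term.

-24

The terms cycle through 3 interleaved subsequences.
Track A is 12, ?, 48, -96, 192, -384, which is multiplying by -2 each time.
Track B is 36, 36, 36, 36, 36, 36, which is constant 36.
Track C is 125, 216, 343, 512, 729, 1000, which is the cubes 5³, 6³, 7³, ….
Filling track A at index 2 by its rule yields -24.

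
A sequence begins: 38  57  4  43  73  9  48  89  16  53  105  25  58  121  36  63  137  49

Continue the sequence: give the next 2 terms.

68, 153

Taking every 3rd term gives 3 separate tracks.
Track A: 38, 43, 48, 53, 58, 63. Linear: a_n = 33 + 5·n.
Track B: 57, 73, 89, 105, 121, 137. Arithmetic with common difference +16.
Track C: 4, 9, 16, 25, 36, 49. Consecutive squares n² from n = 2.
Term 19 comes from track A (its 7th entry): 68.
Position 20 → track B, term 7 = 153.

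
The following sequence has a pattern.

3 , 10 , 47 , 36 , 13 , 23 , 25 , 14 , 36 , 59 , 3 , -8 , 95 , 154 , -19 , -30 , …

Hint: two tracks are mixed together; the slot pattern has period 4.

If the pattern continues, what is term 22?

1055

Reading positions in blocks of 4 reveals the pattern AABB — 2 tracks woven together.
Track A: 3, 10, 13, 23, 36, 59, 95, 154 (each term equals the sum of the previous two).
Track B: 47, 36, 25, 14, 3, -8, -19, -30 (subtracting 11 each time).
Position 22 → track A, term 12 = 1055.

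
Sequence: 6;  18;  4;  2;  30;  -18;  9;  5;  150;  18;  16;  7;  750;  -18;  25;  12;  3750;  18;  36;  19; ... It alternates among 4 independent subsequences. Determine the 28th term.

50

The terms cycle through 4 interleaved subsequences.
Track A: 6, 30, 150, 750, 3750 — geometric, ×5 each step.
Track B: 18, -18, 18, -18, 18 — the oscillation 18·(−1)^(n+1).
Track C: 4, 9, 16, 25, 36 — perfect squares starting at 2².
Track D: 2, 5, 7, 12, 19 — a Fibonacci-like recurrence a_n = a_{n-1} + a_{n-2}.
Term 28 comes from track D (its 7th entry): 50.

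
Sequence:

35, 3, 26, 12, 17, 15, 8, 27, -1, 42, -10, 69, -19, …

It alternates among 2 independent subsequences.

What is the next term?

111

Odd-indexed and even-indexed terms follow separate rules.
Track A is 35, 26, 17, 8, -1, -10, -19, which is subtracting 9 each time.
Track B is 3, 12, 15, 27, 42, 69, which is each term equals the sum of the previous two.
Term 14 comes from track B (its 7th entry): 111.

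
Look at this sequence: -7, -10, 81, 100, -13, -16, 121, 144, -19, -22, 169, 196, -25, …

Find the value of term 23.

Reading positions in blocks of 4 reveals the pattern AABB — 2 tracks woven together.
Stream A: -7, -10, -13, -16, -19, -22, -25. Arithmetic with common difference −3.
Stream B: 81, 100, 121, 144, 169, 196. The squares 9², 10², 11², ….
Position 23 → stream B, term 11 = 361.

361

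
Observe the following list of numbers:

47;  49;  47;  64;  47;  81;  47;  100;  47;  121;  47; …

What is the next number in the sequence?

144

Positions 1, 3, 5, … form one subsequence and positions 2, 4, 6, … form another.
Stream A: 47, 47, 47, 47, 47, 47 (the constant sequence 47).
Stream B: 49, 64, 81, 100, 121 (perfect squares starting at 7²).
The 12th slot belongs to stream B; its 6th term is 144.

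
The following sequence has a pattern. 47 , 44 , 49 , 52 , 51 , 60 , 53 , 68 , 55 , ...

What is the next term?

76

Positions 1, 3, 5, … form one subsequence and positions 2, 4, 6, … form another.
Stream A: 47, 49, 51, 53, 55. Linear: a_n = 45 + 2·n.
Stream B: 44, 52, 60, 68. Arithmetic, step +8.
Position 10 falls in stream B as its term 5, giving 76.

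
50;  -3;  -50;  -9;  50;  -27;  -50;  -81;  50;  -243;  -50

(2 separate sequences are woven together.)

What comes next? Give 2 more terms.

The terms cycle through 2 interleaved subsequences.
Stream A: 50, -50, 50, -50, 50, -50. The oscillation 50·(−1)^(n+1).
Stream B: -3, -9, -27, -81, -243. Multiplying by 3 each time.
Position 12 → stream B, term 6 = -729.
Term 13 comes from stream A (its 7th entry): 50.

-729, 50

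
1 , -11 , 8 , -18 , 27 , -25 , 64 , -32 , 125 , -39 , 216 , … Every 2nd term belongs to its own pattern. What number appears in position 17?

Odd-indexed and even-indexed terms follow separate rules.
Track A = 1, 8, 27, 64, 125, 216: consecutive cubes n³ from n = 1.
Track B = -11, -18, -25, -32, -39: linear: a_n = -4 − 7·n.
Term 17 comes from track A (its 9th entry): 729.

729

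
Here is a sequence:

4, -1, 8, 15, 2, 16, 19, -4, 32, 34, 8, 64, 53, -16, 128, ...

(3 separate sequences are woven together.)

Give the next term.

87

The terms cycle through 3 interleaved subsequences.
Subsequence A: 4, 15, 19, 34, 53 (a Fibonacci-like recurrence a_n = a_{n-1} + a_{n-2}).
Subsequence B: -1, 2, -4, 8, -16 (geometric, ×-2 each step).
Subsequence C: 8, 16, 32, 64, 128 (powers of 2).
Term 16 comes from subsequence A (its 6th entry): 87.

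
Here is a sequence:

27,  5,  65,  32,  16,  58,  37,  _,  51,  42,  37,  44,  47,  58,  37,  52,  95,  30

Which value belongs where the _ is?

21

Split by position mod 3 into 3 tracks.
Track A: 27, 32, 37, 42, 47, 52 — adding 5 each time.
Track B: 5, 16, ?, 37, 58, 95 — Fibonacci-style (each term is the sum of the two before it).
Track C: 65, 58, 51, 44, 37, 30 — linear: a_n = 72 − 7·n.
So the missing entry in track B is 21.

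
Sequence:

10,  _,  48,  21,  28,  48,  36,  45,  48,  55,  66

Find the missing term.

15

Reading positions in blocks of 3 reveals the pattern AAB — 2 tracks woven together.
Stream A: 10, ?, 21, 28, 36, 45, 55, 66 — triangular numbers n(n+1)/2 for n = 4, 5, ….
Stream B: 48, 48, 48 — the constant sequence 48.
The gap is stream A's term 2; the rule gives 15.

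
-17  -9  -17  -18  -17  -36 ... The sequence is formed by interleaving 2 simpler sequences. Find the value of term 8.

Positions 1, 3, 5, … form one subsequence and positions 2, 4, 6, … form another.
Subsequence A: -17, -17, -17 — always -17.
Subsequence B: -9, -18, -36 — geometric with ratio 2.
Position 8 falls in subsequence B as its term 4, giving -72.

-72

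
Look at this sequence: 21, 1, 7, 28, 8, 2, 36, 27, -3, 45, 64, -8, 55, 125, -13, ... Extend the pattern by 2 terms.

66, 216

The terms cycle through 3 interleaved subsequences.
Subsequence A = 21, 28, 36, 45, 55: the triangular numbers T_6, T_7, ….
Subsequence B = 1, 8, 27, 64, 125: consecutive cubes n³ from n = 1.
Subsequence C = 7, 2, -3, -8, -13: arithmetic with common difference −5.
Term 16 comes from subsequence A (its 6th entry): 66.
The 17th slot belongs to subsequence B; its 6th term is 216.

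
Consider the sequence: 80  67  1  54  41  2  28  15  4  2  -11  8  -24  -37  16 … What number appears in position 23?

The slot pattern repeats as AAB (period 3), so there are 2 interleaved tracks.
Subsequence A: 80, 67, 54, 41, 28, 15, 2, -11, -24, -37 — subtracting 13 each time.
Subsequence B: 1, 2, 4, 8, 16 — powers of 2.
Term 23 comes from subsequence A (its 16th entry): -115.

-115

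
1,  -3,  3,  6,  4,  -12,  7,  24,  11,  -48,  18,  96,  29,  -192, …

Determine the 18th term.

-768

Positions 1, 3, 5, … form one subsequence and positions 2, 4, 6, … form another.
Track A: 1, 3, 4, 7, 11, 18, 29 (each term equals the sum of the previous two).
Track B: -3, 6, -12, 24, -48, 96, -192 (multiplying by -2 each time).
The 18th slot belongs to track B; its 9th term is -768.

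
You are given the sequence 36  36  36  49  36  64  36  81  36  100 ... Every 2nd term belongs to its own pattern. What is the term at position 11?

36

The terms cycle through 2 interleaved subsequences.
Stream A is 36, 36, 36, 36, 36, which is constant 36.
Stream B is 36, 49, 64, 81, 100, which is consecutive squares n² from n = 6.
Term 11 comes from stream A (its 6th entry): 36.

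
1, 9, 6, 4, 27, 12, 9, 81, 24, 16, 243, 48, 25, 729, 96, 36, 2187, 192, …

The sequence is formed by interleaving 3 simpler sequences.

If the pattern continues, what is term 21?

384

The terms cycle through 3 interleaved subsequences.
Track A: 1, 4, 9, 16, 25, 36. Consecutive squares n² from n = 1.
Track B: 9, 27, 81, 243, 729, 2187. Successive powers of 3.
Track C: 6, 12, 24, 48, 96, 192. A geometric progression (common ratio 2).
Position 21 falls in track C as its term 7, giving 384.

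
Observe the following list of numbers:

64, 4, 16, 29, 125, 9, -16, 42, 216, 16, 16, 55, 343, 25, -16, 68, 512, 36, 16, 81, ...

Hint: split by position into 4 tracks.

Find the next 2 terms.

The terms cycle through 4 interleaved subsequences.
Stream A: 64, 125, 216, 343, 512. The cubes 4³, 5³, 6³, ….
Stream B: 4, 9, 16, 25, 36. Perfect squares starting at 2².
Stream C: 16, -16, 16, -16, 16. The oscillation 16·(−1)^(n+1).
Stream D: 29, 42, 55, 68, 81. Adding 13 each time.
Position 21 falls in stream A as its term 6, giving 729.
Term 22 comes from stream B (its 6th entry): 49.

729, 49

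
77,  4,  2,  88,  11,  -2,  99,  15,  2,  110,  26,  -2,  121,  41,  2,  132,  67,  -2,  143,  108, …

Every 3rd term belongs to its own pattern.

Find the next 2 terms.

2, 154

Split by position mod 3: positions 1, 4, 7, … form one track, and each other residue class forms its own.
Stream A = 77, 88, 99, 110, 121, 132, 143: linear: a_n = 66 + 11·n.
Stream B = 4, 11, 15, 26, 41, 67, 108: Fibonacci-style (each term is the sum of the two before it).
Stream C = 2, -2, 2, -2, 2, -2: the oscillation 2·(−1)^(n+1).
Position 21 → stream C, term 7 = 2.
Position 22 falls in stream A as its term 8, giving 154.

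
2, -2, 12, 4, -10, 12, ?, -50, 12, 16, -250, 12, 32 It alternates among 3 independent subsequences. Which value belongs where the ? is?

Split by position mod 3 into 3 tracks.
Track A = 2, 4, ?, 16, 32: powers of 2.
Track B = -2, -10, -50, -250: geometric with ratio 5.
Track C = 12, 12, 12, 12: constant 12.
The gap is track A's term 3; the rule gives 8.

8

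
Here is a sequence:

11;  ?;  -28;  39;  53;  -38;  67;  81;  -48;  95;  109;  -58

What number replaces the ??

25

The slot pattern repeats as AAB (period 3), so there are 2 interleaved tracks.
Subsequence A is 11, ?, 39, 53, 67, 81, 95, 109, which is arithmetic, step +14.
Subsequence B is -28, -38, -48, -58, which is subtracting 10 each time.
Filling subsequence A at index 2 by its rule yields 25.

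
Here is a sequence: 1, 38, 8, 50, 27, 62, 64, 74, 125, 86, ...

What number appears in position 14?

The terms cycle through 2 interleaved subsequences.
Stream A: 1, 8, 27, 64, 125 — perfect cubes starting at 1³.
Stream B: 38, 50, 62, 74, 86 — arithmetic with common difference +12.
The 14th slot belongs to stream B; its 7th term is 110.

110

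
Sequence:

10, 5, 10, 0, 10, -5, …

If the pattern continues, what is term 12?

-20

Odd-indexed and even-indexed terms follow separate rules.
Stream A: 10, 10, 10 — always 10.
Stream B: 5, 0, -5 — arithmetic with common difference −5.
The 12th slot belongs to stream B; its 6th term is -20.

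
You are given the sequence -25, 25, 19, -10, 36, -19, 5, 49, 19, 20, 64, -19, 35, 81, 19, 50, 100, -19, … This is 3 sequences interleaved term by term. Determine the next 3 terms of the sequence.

Split by position mod 3: positions 1, 4, 7, … form one track, and each other residue class forms its own.
Stream A: -25, -10, 5, 20, 35, 50 — linear: a_n = -40 + 15·n.
Stream B: 25, 36, 49, 64, 81, 100 — perfect squares starting at 5².
Stream C: 19, -19, 19, -19, 19, -19 — oscillating between 19 and -19.
The 19th slot belongs to stream A; its 7th term is 65.
Term 20 comes from stream B (its 7th entry): 121.
Position 21 → stream C, term 7 = 19.

65, 121, 19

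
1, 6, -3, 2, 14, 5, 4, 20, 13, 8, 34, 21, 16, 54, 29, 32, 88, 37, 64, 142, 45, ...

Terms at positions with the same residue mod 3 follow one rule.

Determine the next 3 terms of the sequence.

128, 230, 53

Taking every 3rd term gives 3 separate tracks.
Subsequence A = 1, 2, 4, 8, 16, 32, 64: successive powers of 2.
Subsequence B = 6, 14, 20, 34, 54, 88, 142: each term equals the sum of the previous two.
Subsequence C = -3, 5, 13, 21, 29, 37, 45: linear: a_n = -11 + 8·n.
Position 22 falls in subsequence A as its term 8, giving 128.
The 23rd slot belongs to subsequence B; its 8th term is 230.
Term 24 comes from subsequence C (its 8th entry): 53.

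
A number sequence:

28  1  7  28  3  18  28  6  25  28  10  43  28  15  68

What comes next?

Read the sequence 3 terms at a time; column i is its own pattern.
Track A is 28, 28, 28, 28, 28, which is constant 28.
Track B is 1, 3, 6, 10, 15, which is triangular numbers starting at T_1.
Track C is 7, 18, 25, 43, 68, which is a Fibonacci-like recurrence a_n = a_{n-1} + a_{n-2}.
Position 16 → track A, term 6 = 28.

28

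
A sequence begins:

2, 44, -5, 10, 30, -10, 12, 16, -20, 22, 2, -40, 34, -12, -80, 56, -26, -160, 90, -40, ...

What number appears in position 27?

-1280

Split by position mod 3 into 3 tracks.
Subsequence A: 2, 10, 12, 22, 34, 56, 90 (Fibonacci-style (each term is the sum of the two before it)).
Subsequence B: 44, 30, 16, 2, -12, -26, -40 (arithmetic with common difference −14).
Subsequence C: -5, -10, -20, -40, -80, -160 (geometric, ×2 each step).
The 27th slot belongs to subsequence C; its 9th term is -1280.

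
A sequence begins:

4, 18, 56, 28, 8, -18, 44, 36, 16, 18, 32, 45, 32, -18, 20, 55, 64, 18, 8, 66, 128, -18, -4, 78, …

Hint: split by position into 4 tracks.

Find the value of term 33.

1024

The terms cycle through 4 interleaved subsequences.
Track A: 4, 8, 16, 32, 64, 128. Powers 2^2, 2^3, 2^4, ….
Track B: 18, -18, 18, -18, 18, -18. The oscillation 18·(−1)^(n+1).
Track C: 56, 44, 32, 20, 8, -4. Subtracting 12 each time.
Track D: 28, 36, 45, 55, 66, 78. The triangular numbers T_7, T_8, ….
The 33rd slot belongs to track A; its 9th term is 1024.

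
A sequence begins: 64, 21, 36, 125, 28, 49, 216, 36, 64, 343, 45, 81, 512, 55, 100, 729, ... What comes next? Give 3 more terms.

Read the sequence 3 terms at a time; column i is its own pattern.
Subsequence A is 64, 125, 216, 343, 512, 729, which is the cubes 4³, 5³, 6³, ….
Subsequence B is 21, 28, 36, 45, 55, which is triangular numbers starting at T_6.
Subsequence C is 36, 49, 64, 81, 100, which is the squares 6², 7², 8², ….
Position 17 falls in subsequence B as its term 6, giving 66.
Position 18 falls in subsequence C as its term 6, giving 121.
Term 19 comes from subsequence A (its 7th entry): 1000.

66, 121, 1000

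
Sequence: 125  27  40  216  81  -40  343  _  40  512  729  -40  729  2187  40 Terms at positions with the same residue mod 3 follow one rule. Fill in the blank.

243

Read the sequence 3 terms at a time; column i is its own pattern.
Subsequence A is 125, 216, 343, 512, 729, which is perfect cubes starting at 5³.
Subsequence B is 27, 81, ?, 729, 2187, which is powers of 3.
Subsequence C is 40, -40, 40, -40, 40, which is oscillating between 40 and -40.
Filling subsequence B at index 3 by its rule yields 243.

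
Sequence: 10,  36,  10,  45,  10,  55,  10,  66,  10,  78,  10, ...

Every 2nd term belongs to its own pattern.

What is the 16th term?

120

Taking every 2nd term gives 2 separate tracks.
Track A is 10, 10, 10, 10, 10, 10, which is constant 10.
Track B is 36, 45, 55, 66, 78, which is the triangular numbers T_8, T_9, ….
The 16th slot belongs to track B; its 8th term is 120.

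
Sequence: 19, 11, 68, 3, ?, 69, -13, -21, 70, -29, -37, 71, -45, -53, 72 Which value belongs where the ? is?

The slot pattern repeats as AAB (period 3), so there are 2 interleaved tracks.
Stream A: 19, 11, 3, ?, -13, -21, -29, -37, -45, -53 (arithmetic, step −8).
Stream B: 68, 69, 70, 71, 72 (arithmetic, step +1).
Stream A's pattern makes the blank -5.

-5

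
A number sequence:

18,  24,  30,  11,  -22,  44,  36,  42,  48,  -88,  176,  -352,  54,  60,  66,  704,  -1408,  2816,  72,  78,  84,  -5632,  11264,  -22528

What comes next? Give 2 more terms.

90, 96

Reading positions in blocks of 6 reveals the pattern AAABBB — 2 tracks woven together.
Track A = 18, 24, 30, 36, 42, 48, 54, 60, 66, 72, 78, 84: arithmetic, step +6.
Track B = 11, -22, 44, -88, 176, -352, 704, -1408, 2816, -5632, 11264, -22528: multiplying by -2 each time.
Position 25 falls in track A as its term 13, giving 90.
Position 26 → track A, term 14 = 96.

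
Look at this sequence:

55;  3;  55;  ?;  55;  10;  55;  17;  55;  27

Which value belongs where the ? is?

7

Positions 1, 3, 5, … form one subsequence and positions 2, 4, 6, … form another.
Stream A = 55, 55, 55, 55, 55: always 55.
Stream B = 3, ?, 10, 17, 27: a Fibonacci-like recurrence a_n = a_{n-1} + a_{n-2}.
Stream B's pattern makes the blank 7.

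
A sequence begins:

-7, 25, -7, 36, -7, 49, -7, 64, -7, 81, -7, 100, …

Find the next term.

-7

Odd-indexed and even-indexed terms follow separate rules.
Subsequence A = -7, -7, -7, -7, -7, -7: the constant sequence -7.
Subsequence B = 25, 36, 49, 64, 81, 100: perfect squares starting at 5².
Position 13 → subsequence A, term 7 = -7.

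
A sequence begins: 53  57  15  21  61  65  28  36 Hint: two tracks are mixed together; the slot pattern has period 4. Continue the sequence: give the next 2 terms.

Reading positions in blocks of 4 reveals the pattern AABB — 2 tracks woven together.
Track A = 53, 57, 61, 65: arithmetic with common difference +4.
Track B = 15, 21, 28, 36: triangular numbers starting at T_5.
Position 9 → track A, term 5 = 69.
Position 10 falls in track A as its term 6, giving 73.

69, 73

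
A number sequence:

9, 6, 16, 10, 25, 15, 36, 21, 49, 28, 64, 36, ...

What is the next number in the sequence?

Taking every 2nd term gives 2 separate tracks.
Stream A is 9, 16, 25, 36, 49, 64, which is consecutive squares n² from n = 3.
Stream B is 6, 10, 15, 21, 28, 36, which is the triangular numbers T_3, T_4, ….
Term 13 comes from stream A (its 7th entry): 81.

81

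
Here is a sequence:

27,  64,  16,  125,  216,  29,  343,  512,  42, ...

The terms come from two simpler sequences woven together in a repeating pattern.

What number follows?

Positions follow the repeating pattern AAB; grouping by letter gives 2 tracks.
Subsequence A: 27, 64, 125, 216, 343, 512 (consecutive cubes n³ from n = 3).
Subsequence B: 16, 29, 42 (linear: a_n = 3 + 13·n).
Position 10 → subsequence A, term 7 = 729.

729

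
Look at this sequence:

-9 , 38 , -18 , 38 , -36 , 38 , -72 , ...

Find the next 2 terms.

Odd-indexed and even-indexed terms follow separate rules.
Stream A: -9, -18, -36, -72. A geometric progression (common ratio 2).
Stream B: 38, 38, 38. Always 38.
Term 8 comes from stream B (its 4th entry): 38.
Position 9 → stream A, term 5 = -144.

38, -144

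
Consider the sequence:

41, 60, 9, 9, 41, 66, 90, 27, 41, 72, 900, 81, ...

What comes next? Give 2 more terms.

Split by position mod 4: positions 1, 5, 9, … form one track, and each other residue class forms its own.
Track A: 41, 41, 41. Constant 41.
Track B: 60, 66, 72. Arithmetic with common difference +6.
Track C: 9, 90, 900. Geometric, ×10 each step.
Track D: 9, 27, 81. Successive powers of 3.
Term 13 comes from track A (its 4th entry): 41.
Position 14 falls in track B as its term 4, giving 78.

41, 78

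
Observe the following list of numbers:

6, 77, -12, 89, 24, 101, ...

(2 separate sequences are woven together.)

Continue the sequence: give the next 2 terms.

-48, 113

Split by position mod 2 into 2 tracks.
Stream A = 6, -12, 24: a geometric progression (common ratio -2).
Stream B = 77, 89, 101: arithmetic with common difference +12.
The 7th slot belongs to stream A; its 4th term is -48.
Term 8 comes from stream B (its 4th entry): 113.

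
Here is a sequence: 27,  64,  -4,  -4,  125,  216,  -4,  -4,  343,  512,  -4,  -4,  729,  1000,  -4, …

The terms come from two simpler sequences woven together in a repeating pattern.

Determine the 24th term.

-4

Positions follow the repeating pattern AABB; grouping by letter gives 2 tracks.
Track A: 27, 64, 125, 216, 343, 512, 729, 1000 (the cubes 3³, 4³, 5³, …).
Track B: -4, -4, -4, -4, -4, -4, -4 (constant -4).
Term 24 comes from track B (its 12th entry): -4.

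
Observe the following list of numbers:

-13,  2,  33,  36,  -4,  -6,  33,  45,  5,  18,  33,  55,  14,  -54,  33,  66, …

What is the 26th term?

1458

Split by position mod 4: positions 1, 5, 9, … form one track, and each other residue class forms its own.
Stream A is -13, -4, 5, 14, which is adding 9 each time.
Stream B is 2, -6, 18, -54, which is a geometric progression (common ratio -3).
Stream C is 33, 33, 33, 33, which is always 33.
Stream D is 36, 45, 55, 66, which is triangular numbers n(n+1)/2 for n = 8, 9, ….
Term 26 comes from stream B (its 7th entry): 1458.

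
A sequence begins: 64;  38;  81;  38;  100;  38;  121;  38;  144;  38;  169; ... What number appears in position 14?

Positions 1, 3, 5, … form one subsequence and positions 2, 4, 6, … form another.
Track A: 64, 81, 100, 121, 144, 169 (consecutive squares n² from n = 8).
Track B: 38, 38, 38, 38, 38 (always 38).
Position 14 falls in track B as its term 7, giving 38.

38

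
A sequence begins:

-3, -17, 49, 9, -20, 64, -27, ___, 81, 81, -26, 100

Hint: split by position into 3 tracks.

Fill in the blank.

-23

Read the sequence 3 terms at a time; column i is its own pattern.
Subsequence A: -3, 9, -27, 81 — a geometric progression (common ratio -3).
Subsequence B: -17, -20, ?, -26 — arithmetic, step −3.
Subsequence C: 49, 64, 81, 100 — consecutive squares n² from n = 7.
The gap is subsequence B's term 3; the rule gives -23.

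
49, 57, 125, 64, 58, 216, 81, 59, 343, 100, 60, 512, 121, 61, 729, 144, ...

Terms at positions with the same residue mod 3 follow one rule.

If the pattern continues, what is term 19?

169

The terms cycle through 3 interleaved subsequences.
Subsequence A: 49, 64, 81, 100, 121, 144 (the squares 7², 8², 9², …).
Subsequence B: 57, 58, 59, 60, 61 (arithmetic with common difference +1).
Subsequence C: 125, 216, 343, 512, 729 (the cubes 5³, 6³, 7³, …).
The 19th slot belongs to subsequence A; its 7th term is 169.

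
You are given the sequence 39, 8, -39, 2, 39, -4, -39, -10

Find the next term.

39

Odd-indexed and even-indexed terms follow separate rules.
Track A: 39, -39, 39, -39 — the oscillation 39·(−1)^(n+1).
Track B: 8, 2, -4, -10 — arithmetic, step −6.
Term 9 comes from track A (its 5th entry): 39.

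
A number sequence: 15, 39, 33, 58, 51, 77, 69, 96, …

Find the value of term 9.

Split by position mod 2 into 2 tracks.
Stream A is 15, 33, 51, 69, which is adding 18 each time.
Stream B is 39, 58, 77, 96, which is linear: a_n = 20 + 19·n.
The 9th slot belongs to stream A; its 5th term is 87.

87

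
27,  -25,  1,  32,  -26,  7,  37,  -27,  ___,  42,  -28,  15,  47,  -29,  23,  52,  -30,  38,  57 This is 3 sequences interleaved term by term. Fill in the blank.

8

Taking every 3rd term gives 3 separate tracks.
Subsequence A: 27, 32, 37, 42, 47, 52, 57. Linear: a_n = 22 + 5·n.
Subsequence B: -25, -26, -27, -28, -29, -30. Arithmetic with common difference −1.
Subsequence C: 1, 7, ?, 15, 23, 38. A Fibonacci-like recurrence a_n = a_{n-1} + a_{n-2}.
The gap is subsequence C's term 3; the rule gives 8.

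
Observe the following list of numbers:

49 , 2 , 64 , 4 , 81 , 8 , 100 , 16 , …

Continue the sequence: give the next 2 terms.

Odd-indexed and even-indexed terms follow separate rules.
Track A: 49, 64, 81, 100 (perfect squares starting at 7²).
Track B: 2, 4, 8, 16 (powers 2^1, 2^2, 2^3, …).
Term 9 comes from track A (its 5th entry): 121.
The 10th slot belongs to track B; its 5th term is 32.

121, 32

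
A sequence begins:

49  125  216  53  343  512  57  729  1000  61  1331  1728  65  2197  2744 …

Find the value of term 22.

77

Reading positions in blocks of 3 reveals the pattern ABB — 2 tracks woven together.
Subsequence A: 49, 53, 57, 61, 65. Arithmetic, step +4.
Subsequence B: 125, 216, 343, 512, 729, 1000, 1331, 1728, 2197, 2744. Consecutive cubes n³ from n = 5.
The 22nd slot belongs to subsequence A; its 8th term is 77.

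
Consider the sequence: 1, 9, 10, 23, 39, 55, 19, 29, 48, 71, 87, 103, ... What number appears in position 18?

Reading positions in blocks of 6 reveals the pattern AAABBB — 2 tracks woven together.
Track A: 1, 9, 10, 19, 29, 48 (a Fibonacci-like recurrence a_n = a_{n-1} + a_{n-2}).
Track B: 23, 39, 55, 71, 87, 103 (linear: a_n = 7 + 16·n).
Position 18 falls in track B as its term 9, giving 151.

151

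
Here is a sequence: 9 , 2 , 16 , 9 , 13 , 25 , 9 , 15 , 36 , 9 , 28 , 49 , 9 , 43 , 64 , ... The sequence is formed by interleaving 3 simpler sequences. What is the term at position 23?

Split by position mod 3: positions 1, 4, 7, … form one track, and each other residue class forms its own.
Track A: 9, 9, 9, 9, 9. Always 9.
Track B: 2, 13, 15, 28, 43. Each term equals the sum of the previous two.
Track C: 16, 25, 36, 49, 64. The squares 4², 5², 6², ….
Term 23 comes from track B (its 8th entry): 185.

185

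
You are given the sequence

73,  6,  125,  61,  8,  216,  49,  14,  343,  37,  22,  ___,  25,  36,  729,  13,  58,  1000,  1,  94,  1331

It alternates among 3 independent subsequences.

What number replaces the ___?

Read the sequence 3 terms at a time; column i is its own pattern.
Track A: 73, 61, 49, 37, 25, 13, 1 — arithmetic, step −12.
Track B: 6, 8, 14, 22, 36, 58, 94 — Fibonacci-style (each term is the sum of the two before it).
Track C: 125, 216, 343, ?, 729, 1000, 1331 — the cubes 5³, 6³, 7³, ….
So the missing entry in track C is 512.

512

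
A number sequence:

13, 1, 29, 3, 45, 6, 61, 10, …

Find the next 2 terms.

77, 15

Taking every 2nd term gives 2 separate tracks.
Track A: 13, 29, 45, 61. Adding 16 each time.
Track B: 1, 3, 6, 10. The triangular numbers T_1, T_2, ….
Position 9 falls in track A as its term 5, giving 77.
Position 10 falls in track B as its term 5, giving 15.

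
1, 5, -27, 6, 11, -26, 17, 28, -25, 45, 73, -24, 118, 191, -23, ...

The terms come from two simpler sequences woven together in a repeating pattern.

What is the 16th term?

309

The slot pattern repeats as AAB (period 3), so there are 2 interleaved tracks.
Track A is 1, 5, 6, 11, 17, 28, 45, 73, 118, 191, which is a Fibonacci-like recurrence a_n = a_{n-1} + a_{n-2}.
Track B is -27, -26, -25, -24, -23, which is arithmetic, step +1.
Position 16 falls in track A as its term 11, giving 309.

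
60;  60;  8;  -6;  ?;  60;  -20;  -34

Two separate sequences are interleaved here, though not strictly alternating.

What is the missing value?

60

Reading positions in blocks of 4 reveals the pattern AABB — 2 tracks woven together.
Track A = 60, 60, ?, 60: constant 60.
Track B = 8, -6, -20, -34: subtracting 14 each time.
So the missing entry in track A is 60.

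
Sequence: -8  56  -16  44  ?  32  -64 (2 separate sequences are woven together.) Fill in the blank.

The terms cycle through 2 interleaved subsequences.
Subsequence A: -8, -16, ?, -64 — multiplying by 2 each time.
Subsequence B: 56, 44, 32 — arithmetic, step −12.
So the missing entry in subsequence A is -32.

-32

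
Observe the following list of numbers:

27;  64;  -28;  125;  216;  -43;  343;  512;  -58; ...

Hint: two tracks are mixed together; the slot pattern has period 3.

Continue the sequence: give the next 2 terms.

729, 1000

Reading positions in blocks of 3 reveals the pattern AAB — 2 tracks woven together.
Track A is 27, 64, 125, 216, 343, 512, which is perfect cubes starting at 3³.
Track B is -28, -43, -58, which is linear: a_n = -13 − 15·n.
The 10th slot belongs to track A; its 7th term is 729.
Term 11 comes from track A (its 8th entry): 1000.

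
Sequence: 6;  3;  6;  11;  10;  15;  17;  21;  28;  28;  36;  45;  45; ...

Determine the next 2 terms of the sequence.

55, 66

The slot pattern repeats as ABB (period 3), so there are 2 interleaved tracks.
Track A: 6, 11, 17, 28, 45 (a Fibonacci-like recurrence a_n = a_{n-1} + a_{n-2}).
Track B: 3, 6, 10, 15, 21, 28, 36, 45 (triangular numbers n(n+1)/2 for n = 2, 3, …).
The 14th slot belongs to track B; its 9th term is 55.
The 15th slot belongs to track B; its 10th term is 66.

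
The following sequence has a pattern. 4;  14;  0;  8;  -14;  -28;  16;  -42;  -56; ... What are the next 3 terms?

32, -70, -84

Positions follow the repeating pattern ABB; grouping by letter gives 2 tracks.
Track A: 4, 8, 16 (powers 2^2, 2^3, 2^4, …).
Track B: 14, 0, -14, -28, -42, -56 (arithmetic with common difference −14).
Position 10 falls in track A as its term 4, giving 32.
The 11th slot belongs to track B; its 7th term is -70.
Position 12 → track B, term 8 = -84.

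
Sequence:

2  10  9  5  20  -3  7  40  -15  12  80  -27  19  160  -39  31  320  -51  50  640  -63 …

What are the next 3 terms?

81, 1280, -75

Split by position mod 3: positions 1, 4, 7, … form one track, and each other residue class forms its own.
Subsequence A: 2, 5, 7, 12, 19, 31, 50 (each term equals the sum of the previous two).
Subsequence B: 10, 20, 40, 80, 160, 320, 640 (geometric, ×2 each step).
Subsequence C: 9, -3, -15, -27, -39, -51, -63 (subtracting 12 each time).
The 22nd slot belongs to subsequence A; its 8th term is 81.
Position 23 falls in subsequence B as its term 8, giving 1280.
Term 24 comes from subsequence C (its 8th entry): -75.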